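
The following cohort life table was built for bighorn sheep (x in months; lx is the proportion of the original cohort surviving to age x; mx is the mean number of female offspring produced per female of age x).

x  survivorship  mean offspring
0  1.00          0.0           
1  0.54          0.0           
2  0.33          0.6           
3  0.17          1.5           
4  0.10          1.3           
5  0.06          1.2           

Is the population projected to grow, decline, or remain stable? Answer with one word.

R0 = Σ lx·mx = 0 + 0 + 0.198 + 0.255 + 0.13 + 0.072 = 0.655
R0 < 1, so the population is declining.

declining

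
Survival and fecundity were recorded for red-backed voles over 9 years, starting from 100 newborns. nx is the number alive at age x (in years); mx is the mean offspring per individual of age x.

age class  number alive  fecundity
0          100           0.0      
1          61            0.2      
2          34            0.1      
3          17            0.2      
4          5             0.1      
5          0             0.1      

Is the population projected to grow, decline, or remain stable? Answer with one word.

declining

lx = nx/n0 = nx/100: 1, 0.61, 0.34, 0.17, 0.05, 0
R0 = Σ lx·mx = 0 + 0.122 + 0.034 + 0.034 + 0.005 + 0 = 0.195
R0 < 1, so the population is declining.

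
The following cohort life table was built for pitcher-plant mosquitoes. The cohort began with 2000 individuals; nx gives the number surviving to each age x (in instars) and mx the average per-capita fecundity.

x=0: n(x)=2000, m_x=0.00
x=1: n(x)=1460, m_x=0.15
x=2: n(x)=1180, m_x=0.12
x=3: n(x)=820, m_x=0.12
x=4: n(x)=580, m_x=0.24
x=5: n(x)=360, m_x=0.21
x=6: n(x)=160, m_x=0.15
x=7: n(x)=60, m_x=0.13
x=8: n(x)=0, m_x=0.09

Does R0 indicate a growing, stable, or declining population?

declining

lx = nx/n0 = nx/2000: 1, 0.73, 0.59, 0.41, 0.29, 0.18, 0.08, 0.03, 0
R0 = Σ lx·mx = 0 + 0.1095 + 0.0708 + 0.0492 + 0.0696 + 0.0378 + 0.012 + 0.0039 + 0 = 0.3528
R0 < 1, so the population is declining.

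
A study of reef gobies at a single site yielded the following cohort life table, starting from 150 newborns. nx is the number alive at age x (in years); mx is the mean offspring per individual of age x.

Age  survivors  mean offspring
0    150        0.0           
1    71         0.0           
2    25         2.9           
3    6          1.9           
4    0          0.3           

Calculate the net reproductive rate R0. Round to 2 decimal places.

0.56

lx = nx/n0 = nx/150: 1, 0.47333…, 0.16667…, 0.04, 0
lx·mx by age: 0, 0, 0.483333…, 0.076, 0
R0 = Σ lx·mx = 0.559333… → 0.56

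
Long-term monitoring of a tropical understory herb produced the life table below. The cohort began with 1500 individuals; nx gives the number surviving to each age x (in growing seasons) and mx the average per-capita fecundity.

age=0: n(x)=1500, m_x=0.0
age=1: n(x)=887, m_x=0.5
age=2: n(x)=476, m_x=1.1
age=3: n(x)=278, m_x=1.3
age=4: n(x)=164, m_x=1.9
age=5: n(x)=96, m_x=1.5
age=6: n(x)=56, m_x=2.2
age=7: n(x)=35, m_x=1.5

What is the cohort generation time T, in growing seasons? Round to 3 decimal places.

2.882

lx = nx/n0 = nx/1500: 1, 0.59133…, 0.31733…, 0.18533…, 0.10933…, 0.064, 0.03733…, 0.02333…
lx·mx: 0, 0.295667…, 0.349067…, 0.240933…, 0.207733…, 0.096, 0.082133…, 0.035… → R0 = 1.306533…
x·lx·mx: 0, 0.295667…, 0.698133…, 0.7228…, 0.830933…, 0.48, 0.4928…, 0.245… → Σ = 3.765333…
T = 3.765333… / 1.306533… = 2.881927… → 2.882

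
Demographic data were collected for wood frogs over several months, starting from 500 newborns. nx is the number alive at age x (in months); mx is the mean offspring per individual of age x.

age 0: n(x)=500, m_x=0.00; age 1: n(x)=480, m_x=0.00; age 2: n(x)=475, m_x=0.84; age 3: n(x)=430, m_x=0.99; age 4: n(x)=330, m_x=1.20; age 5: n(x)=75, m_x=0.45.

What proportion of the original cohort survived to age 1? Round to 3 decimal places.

0.960

l_1 = n_1/n_0 = 480/500 = 0.96 → 0.960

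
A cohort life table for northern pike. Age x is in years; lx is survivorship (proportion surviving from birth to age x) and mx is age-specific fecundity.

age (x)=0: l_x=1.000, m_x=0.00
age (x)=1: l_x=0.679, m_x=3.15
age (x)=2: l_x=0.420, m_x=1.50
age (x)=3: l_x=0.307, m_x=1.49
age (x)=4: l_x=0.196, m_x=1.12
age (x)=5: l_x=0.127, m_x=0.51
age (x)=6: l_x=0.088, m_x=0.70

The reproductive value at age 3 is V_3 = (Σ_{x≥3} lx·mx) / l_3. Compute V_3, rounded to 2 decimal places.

lx·mx for x ≥ 3: 0.45743, 0.21952, 0.06477, 0.0616 → sum = 0.80332
V_3 = 0.80332 / l_3 = 0.80332 / 0.307 = 2.616678… → 2.62

2.62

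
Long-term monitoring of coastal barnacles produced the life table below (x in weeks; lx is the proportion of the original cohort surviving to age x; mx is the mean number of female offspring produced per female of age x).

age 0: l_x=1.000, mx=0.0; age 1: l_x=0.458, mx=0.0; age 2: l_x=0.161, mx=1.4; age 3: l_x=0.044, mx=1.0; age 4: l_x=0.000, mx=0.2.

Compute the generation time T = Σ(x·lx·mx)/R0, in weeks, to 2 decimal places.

lx·mx: 0, 0, 0.2254, 0.044, 0 → R0 = 0.2694
x·lx·mx: 0, 0, 0.4508, 0.132, 0 → Σ = 0.5828
T = 0.5828 / 0.2694 = 2.163326… → 2.16

2.16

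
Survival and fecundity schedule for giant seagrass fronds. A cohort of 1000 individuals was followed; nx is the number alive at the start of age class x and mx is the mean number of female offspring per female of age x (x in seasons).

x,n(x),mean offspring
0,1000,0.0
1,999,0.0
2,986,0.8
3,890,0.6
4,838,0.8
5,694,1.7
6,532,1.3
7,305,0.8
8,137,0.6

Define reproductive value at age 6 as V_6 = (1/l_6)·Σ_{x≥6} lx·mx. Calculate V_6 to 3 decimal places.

1.913

lx = nx/n0 = nx/1000: 1, 0.999, 0.986, 0.89, 0.838, 0.694, 0.532, 0.305, 0.137
lx·mx for x ≥ 6: 0.6916, 0.244, 0.0822 → sum = 1.0178
V_6 = 1.0178 / l_6 = 1.0178 / 0.532 = 1.913158… → 1.913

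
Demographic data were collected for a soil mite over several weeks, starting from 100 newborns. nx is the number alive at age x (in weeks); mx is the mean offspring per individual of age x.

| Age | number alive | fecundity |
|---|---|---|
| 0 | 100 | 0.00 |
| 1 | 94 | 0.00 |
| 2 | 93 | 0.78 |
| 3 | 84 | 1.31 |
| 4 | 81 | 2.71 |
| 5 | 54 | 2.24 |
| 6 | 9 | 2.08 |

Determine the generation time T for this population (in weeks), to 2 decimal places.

3.82

lx = nx/n0 = nx/100: 1, 0.94, 0.93, 0.84, 0.81, 0.54, 0.09
lx·mx: 0, 0, 0.7254, 1.1004, 2.1951, 1.2096, 0.1872 → R0 = 5.4177
x·lx·mx: 0, 0, 1.4508, 3.3012, 8.7804, 6.048, 1.1232 → Σ = 20.7036
T = 20.7036 / 5.4177 = 3.821474… → 3.82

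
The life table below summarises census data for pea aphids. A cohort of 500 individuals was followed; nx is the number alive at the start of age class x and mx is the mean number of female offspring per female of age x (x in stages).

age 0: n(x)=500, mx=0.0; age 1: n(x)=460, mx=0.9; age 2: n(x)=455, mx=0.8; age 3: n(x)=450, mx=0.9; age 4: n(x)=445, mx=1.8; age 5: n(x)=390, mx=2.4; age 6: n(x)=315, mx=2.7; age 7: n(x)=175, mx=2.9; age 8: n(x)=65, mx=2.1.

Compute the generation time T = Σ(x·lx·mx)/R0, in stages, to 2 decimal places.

lx = nx/n0 = nx/500: 1, 0.92, 0.91, 0.9, 0.89, 0.78, 0.63, 0.35, 0.13
lx·mx: 0, 0.828, 0.728, 0.81, 1.602, 1.872, 1.701, 1.015, 0.273 → R0 = 8.829
x·lx·mx: 0, 0.828, 1.456, 2.43, 6.408, 9.36, 10.206, 7.105, 2.184 → Σ = 39.977
T = 39.977 / 8.829 = 4.527919… → 4.53

4.53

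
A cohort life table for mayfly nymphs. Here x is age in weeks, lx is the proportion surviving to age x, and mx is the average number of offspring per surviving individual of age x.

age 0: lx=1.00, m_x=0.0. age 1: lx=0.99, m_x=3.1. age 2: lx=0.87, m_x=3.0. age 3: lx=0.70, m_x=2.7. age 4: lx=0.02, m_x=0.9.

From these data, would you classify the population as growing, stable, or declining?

R0 = Σ lx·mx = 0 + 3.069 + 2.61 + 1.89 + 0.018 = 7.587
R0 > 1, so the population is growing.

growing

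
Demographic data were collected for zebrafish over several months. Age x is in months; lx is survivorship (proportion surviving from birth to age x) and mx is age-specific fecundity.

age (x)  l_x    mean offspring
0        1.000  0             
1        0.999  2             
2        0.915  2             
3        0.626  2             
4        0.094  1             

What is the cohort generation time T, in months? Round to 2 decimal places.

lx·mx: 0, 1.998, 1.83, 1.252, 0.094 → R0 = 5.174
x·lx·mx: 0, 1.998, 3.66, 3.756, 0.376 → Σ = 9.79
T = 9.79 / 5.174 = 1.892153… → 1.89

1.89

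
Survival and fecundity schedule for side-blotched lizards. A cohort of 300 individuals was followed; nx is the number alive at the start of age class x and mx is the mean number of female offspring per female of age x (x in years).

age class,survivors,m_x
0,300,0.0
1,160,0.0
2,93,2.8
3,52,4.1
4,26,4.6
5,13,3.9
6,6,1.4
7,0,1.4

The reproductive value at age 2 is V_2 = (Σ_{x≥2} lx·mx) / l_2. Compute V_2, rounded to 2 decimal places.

lx = nx/n0 = nx/300: 1, 0.53333…, 0.31, 0.17333…, 0.08667…, 0.04333…, 0.02, 0
lx·mx for x ≥ 2: 0.868, 0.710667…, 0.398667…, 0.169…, 0.028, 0 → sum = 2.174333…
V_2 = 2.174333… / l_2 = 2.174333… / 0.31 = 7.013978… → 7.01

7.01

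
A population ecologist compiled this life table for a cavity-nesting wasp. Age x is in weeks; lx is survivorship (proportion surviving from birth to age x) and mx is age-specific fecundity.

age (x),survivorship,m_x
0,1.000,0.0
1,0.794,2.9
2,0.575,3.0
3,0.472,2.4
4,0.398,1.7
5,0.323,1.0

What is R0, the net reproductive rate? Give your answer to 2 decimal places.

6.16

lx·mx by age: 0, 2.3026, 1.725, 1.1328, 0.6766, 0.323
R0 = Σ lx·mx = 6.16 → 6.16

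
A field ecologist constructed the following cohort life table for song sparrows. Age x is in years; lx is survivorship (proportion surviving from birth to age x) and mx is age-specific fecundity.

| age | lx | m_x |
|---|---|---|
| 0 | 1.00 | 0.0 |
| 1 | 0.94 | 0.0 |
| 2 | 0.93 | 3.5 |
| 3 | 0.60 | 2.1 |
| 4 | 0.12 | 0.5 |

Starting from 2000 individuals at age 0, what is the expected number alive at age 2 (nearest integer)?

1860

Expected survivors = N0 · l_2 = 2000 × 0.93 = 1860 → 1860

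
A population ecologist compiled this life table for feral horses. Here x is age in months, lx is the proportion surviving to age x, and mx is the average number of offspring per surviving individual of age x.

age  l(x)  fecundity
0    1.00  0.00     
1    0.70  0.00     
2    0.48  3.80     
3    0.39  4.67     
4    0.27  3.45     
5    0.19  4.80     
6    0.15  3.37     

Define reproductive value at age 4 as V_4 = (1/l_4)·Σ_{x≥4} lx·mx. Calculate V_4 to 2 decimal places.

lx·mx for x ≥ 4: 0.9315, 0.912, 0.5055 → sum = 2.349
V_4 = 2.349 / l_4 = 2.349 / 0.27 = 8.7 → 8.70

8.70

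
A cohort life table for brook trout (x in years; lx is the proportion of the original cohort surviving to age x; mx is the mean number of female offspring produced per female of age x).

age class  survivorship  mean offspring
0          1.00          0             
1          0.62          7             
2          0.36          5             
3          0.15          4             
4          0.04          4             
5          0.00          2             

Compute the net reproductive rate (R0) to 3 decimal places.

lx·mx by age: 0, 4.34, 1.8, 0.6, 0.16, 0
R0 = Σ lx·mx = 6.9 → 6.900

6.900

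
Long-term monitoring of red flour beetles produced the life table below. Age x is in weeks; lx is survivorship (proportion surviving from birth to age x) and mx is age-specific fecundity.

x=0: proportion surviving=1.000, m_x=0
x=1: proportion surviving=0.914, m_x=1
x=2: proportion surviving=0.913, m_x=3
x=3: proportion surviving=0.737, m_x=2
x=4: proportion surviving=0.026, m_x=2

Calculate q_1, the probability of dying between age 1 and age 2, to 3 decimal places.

0.001

q_1 = (l_1 − l_2) / l_1 = (0.914 − 0.913) / 0.914
     = 0.001 / 0.914 = 0.001094… → 0.001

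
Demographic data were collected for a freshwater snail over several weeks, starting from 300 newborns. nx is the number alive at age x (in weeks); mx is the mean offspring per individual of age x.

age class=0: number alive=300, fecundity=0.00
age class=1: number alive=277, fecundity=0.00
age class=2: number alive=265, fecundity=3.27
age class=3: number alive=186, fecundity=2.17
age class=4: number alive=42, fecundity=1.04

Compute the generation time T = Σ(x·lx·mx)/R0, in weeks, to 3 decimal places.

2.374

lx = nx/n0 = nx/300: 1, 0.92333…, 0.88333…, 0.62, 0.14
lx·mx: 0, 0, 2.8885…, 1.3454, 0.1456 → R0 = 4.3795…
x·lx·mx: 0, 0, 5.777…, 4.0362, 0.5824 → Σ = 10.3956…
T = 10.3956… / 4.3795… = 2.373696… → 2.374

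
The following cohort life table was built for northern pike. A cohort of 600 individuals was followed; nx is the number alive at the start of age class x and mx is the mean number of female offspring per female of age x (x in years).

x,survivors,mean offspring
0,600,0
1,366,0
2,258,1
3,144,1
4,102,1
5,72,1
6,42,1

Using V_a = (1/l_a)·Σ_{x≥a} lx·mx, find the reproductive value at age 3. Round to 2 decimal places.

lx = nx/n0 = nx/600: 1, 0.61, 0.43, 0.24, 0.17, 0.12, 0.07
lx·mx for x ≥ 3: 0.24, 0.17, 0.12, 0.07 → sum = 0.6
V_3 = 0.6 / l_3 = 0.6 / 0.24 = 2.5 → 2.50

2.50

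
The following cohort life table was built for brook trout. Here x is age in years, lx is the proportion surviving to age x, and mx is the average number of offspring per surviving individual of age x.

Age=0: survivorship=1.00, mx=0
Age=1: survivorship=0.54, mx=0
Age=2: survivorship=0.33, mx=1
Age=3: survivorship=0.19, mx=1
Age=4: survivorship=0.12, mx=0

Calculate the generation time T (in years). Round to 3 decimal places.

lx·mx: 0, 0, 0.33, 0.19, 0 → R0 = 0.52
x·lx·mx: 0, 0, 0.66, 0.57, 0 → Σ = 1.23
T = 1.23 / 0.52 = 2.365385… → 2.365

2.365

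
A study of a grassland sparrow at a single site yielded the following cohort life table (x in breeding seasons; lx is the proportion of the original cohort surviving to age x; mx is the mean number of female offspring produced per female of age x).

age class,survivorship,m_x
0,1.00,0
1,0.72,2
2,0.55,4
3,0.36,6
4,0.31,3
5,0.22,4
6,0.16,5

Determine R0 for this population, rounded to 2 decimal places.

lx·mx by age: 0, 1.44, 2.2, 2.16, 0.93, 0.88, 0.8
R0 = Σ lx·mx = 8.41 → 8.41

8.41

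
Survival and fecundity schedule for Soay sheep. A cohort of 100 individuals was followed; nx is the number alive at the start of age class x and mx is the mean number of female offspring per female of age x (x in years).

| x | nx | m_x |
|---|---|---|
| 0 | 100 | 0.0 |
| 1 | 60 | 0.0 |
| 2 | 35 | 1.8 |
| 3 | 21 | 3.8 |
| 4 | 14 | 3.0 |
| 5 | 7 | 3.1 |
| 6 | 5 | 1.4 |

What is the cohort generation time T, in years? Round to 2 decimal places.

lx = nx/n0 = nx/100: 1, 0.6, 0.35, 0.21, 0.14, 0.07, 0.05
lx·mx: 0, 0, 0.63, 0.798, 0.42, 0.217, 0.07 → R0 = 2.135
x·lx·mx: 0, 0, 1.26, 2.394, 1.68, 1.085, 0.42 → Σ = 6.839
T = 6.839 / 2.135 = 3.203279… → 3.20

3.20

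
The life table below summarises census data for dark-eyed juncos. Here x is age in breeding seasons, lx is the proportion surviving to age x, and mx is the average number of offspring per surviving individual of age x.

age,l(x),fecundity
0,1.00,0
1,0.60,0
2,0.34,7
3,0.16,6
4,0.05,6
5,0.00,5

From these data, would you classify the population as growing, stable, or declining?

R0 = Σ lx·mx = 0 + 0 + 2.38 + 0.96 + 0.3 + 0 = 3.64
R0 > 1, so the population is growing.

growing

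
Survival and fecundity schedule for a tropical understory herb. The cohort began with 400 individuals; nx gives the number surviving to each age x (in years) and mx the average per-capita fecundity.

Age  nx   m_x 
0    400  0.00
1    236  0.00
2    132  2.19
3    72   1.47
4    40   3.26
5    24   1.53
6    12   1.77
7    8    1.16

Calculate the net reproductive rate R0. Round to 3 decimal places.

1.481

lx = nx/n0 = nx/400: 1, 0.59, 0.33, 0.18, 0.1, 0.06, 0.03, 0.02
lx·mx by age: 0, 0, 0.7227, 0.2646, 0.326, 0.0918, 0.0531, 0.0232
R0 = Σ lx·mx = 1.4814 → 1.481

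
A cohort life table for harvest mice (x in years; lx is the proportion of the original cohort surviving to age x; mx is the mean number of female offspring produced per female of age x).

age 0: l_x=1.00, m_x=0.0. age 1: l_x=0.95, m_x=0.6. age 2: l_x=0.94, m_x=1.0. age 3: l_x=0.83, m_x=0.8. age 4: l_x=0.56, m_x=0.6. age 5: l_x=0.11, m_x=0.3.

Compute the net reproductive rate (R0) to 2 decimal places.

lx·mx by age: 0, 0.57, 0.94, 0.664, 0.336, 0.033
R0 = Σ lx·mx = 2.543 → 2.54

2.54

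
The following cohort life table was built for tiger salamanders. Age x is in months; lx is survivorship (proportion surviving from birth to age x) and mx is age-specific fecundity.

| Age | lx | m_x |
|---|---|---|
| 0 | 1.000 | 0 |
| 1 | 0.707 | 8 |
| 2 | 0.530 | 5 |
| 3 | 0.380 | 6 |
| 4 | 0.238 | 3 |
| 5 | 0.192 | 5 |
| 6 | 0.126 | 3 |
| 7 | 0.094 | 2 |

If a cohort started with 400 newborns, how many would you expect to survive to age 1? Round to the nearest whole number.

283

Expected survivors = N0 · l_1 = 400 × 0.707 = 282.8 → 283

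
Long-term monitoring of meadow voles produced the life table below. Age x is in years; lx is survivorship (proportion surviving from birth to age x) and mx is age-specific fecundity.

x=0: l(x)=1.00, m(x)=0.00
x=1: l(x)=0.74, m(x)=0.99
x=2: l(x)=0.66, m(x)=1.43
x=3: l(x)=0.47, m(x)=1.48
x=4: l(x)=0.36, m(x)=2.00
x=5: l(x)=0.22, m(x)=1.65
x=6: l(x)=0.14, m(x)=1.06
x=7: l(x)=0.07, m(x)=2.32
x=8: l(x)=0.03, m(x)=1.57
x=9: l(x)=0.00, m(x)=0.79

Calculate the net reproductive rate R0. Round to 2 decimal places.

3.81

lx·mx by age: 0, 0.7326, 0.9438, 0.6956, 0.72, 0.363, 0.1484, 0.1624, 0.0471, 0
R0 = Σ lx·mx = 3.8129 → 3.81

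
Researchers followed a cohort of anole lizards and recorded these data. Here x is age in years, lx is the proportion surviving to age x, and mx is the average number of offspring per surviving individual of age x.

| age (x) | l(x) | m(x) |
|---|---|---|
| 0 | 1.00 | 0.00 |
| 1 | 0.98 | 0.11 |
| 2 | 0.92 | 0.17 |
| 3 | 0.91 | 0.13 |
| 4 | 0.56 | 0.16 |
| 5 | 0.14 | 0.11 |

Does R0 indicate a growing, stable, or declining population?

R0 = Σ lx·mx = 0 + 0.1078 + 0.1564 + 0.1183 + 0.0896 + 0.0154 = 0.4875
R0 < 1, so the population is declining.

declining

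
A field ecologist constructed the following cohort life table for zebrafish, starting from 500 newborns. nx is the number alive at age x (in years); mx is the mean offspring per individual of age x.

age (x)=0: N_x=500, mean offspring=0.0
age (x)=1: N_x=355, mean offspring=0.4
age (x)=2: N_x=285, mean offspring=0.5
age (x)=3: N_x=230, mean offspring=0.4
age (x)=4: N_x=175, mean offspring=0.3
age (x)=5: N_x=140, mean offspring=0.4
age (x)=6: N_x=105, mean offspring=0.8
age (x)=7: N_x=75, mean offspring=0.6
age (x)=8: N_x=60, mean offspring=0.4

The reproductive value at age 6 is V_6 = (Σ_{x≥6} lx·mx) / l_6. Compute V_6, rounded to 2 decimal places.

lx = nx/n0 = nx/500: 1, 0.71, 0.57, 0.46, 0.35, 0.28, 0.21, 0.15, 0.12
lx·mx for x ≥ 6: 0.168, 0.09, 0.048 → sum = 0.306
V_6 = 0.306 / l_6 = 0.306 / 0.21 = 1.457143… → 1.46

1.46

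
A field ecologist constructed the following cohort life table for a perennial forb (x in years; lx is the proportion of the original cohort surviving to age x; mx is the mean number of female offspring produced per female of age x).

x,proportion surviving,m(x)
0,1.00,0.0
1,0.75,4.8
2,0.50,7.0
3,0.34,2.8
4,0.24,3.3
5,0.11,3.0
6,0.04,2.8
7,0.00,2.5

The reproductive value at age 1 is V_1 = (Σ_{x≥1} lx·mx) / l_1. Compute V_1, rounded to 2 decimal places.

lx·mx for x ≥ 1: 3.6, 3.5, 0.952, 0.792, 0.33, 0.112, 0 → sum = 9.286
V_1 = 9.286 / l_1 = 9.286 / 0.75 = 12.381333… → 12.38

12.38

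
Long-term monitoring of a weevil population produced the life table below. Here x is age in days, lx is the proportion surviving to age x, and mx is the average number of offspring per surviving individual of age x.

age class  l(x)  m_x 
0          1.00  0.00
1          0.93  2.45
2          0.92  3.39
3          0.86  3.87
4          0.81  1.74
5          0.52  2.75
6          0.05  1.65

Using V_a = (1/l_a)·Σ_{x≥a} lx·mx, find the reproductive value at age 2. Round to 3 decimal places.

10.184

lx·mx for x ≥ 2: 3.1188, 3.3282, 1.4094, 1.43, 0.0825 → sum = 9.3689
V_2 = 9.3689 / l_2 = 9.3689 / 0.92 = 10.183587… → 10.184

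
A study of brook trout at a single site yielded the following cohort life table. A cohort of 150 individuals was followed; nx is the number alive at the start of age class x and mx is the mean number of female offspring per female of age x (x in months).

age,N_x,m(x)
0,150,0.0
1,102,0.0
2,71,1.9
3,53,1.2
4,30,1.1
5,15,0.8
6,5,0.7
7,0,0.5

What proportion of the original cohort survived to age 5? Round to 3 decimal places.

l_5 = n_5/n_0 = 15/150 = 0.1 → 0.100

0.100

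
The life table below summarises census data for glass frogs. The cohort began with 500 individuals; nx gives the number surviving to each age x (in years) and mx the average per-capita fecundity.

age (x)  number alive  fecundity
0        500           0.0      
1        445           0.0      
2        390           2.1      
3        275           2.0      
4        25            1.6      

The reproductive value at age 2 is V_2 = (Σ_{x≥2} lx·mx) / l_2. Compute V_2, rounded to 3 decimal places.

lx = nx/n0 = nx/500: 1, 0.89, 0.78, 0.55, 0.05
lx·mx for x ≥ 2: 1.638, 1.1, 0.08 → sum = 2.818
V_2 = 2.818 / l_2 = 2.818 / 0.78 = 3.612821… → 3.613

3.613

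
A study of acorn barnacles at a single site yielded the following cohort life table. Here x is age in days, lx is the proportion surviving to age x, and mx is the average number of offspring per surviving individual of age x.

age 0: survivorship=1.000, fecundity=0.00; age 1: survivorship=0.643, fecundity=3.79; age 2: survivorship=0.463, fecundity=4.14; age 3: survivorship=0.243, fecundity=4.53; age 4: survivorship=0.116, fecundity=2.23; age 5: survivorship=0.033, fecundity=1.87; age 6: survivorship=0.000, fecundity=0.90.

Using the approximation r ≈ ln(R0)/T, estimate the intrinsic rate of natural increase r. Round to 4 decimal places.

R0 = Σ lx·mx = 0 + 2.43697 + 1.91682 + 1.10079 + 0.25868 + 0.06171 + 0 = 5.77497
Σ x·lx·mx = 10.91625; T = 10.91625/5.77497 = 1.89027…
r ≈ ln(R0)/T = ln(5.77497)/1.89027… = 0.927663… → 0.9277

0.9277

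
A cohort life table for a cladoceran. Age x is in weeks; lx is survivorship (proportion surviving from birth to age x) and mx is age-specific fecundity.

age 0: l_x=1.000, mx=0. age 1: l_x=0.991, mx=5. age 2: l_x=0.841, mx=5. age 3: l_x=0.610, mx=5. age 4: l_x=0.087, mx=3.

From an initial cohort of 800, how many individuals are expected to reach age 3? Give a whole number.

488

Expected survivors = N0 · l_3 = 800 × 0.610 = 488 → 488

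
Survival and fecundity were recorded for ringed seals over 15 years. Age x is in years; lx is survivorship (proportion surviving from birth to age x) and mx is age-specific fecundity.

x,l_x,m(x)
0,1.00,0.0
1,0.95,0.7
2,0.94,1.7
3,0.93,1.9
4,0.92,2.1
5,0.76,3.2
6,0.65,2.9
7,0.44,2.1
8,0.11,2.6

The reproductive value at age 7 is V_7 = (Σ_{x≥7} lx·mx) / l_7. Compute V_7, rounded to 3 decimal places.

2.750

lx·mx for x ≥ 7: 0.924, 0.286 → sum = 1.21
V_7 = 1.21 / l_7 = 1.21 / 0.44 = 2.75 → 2.750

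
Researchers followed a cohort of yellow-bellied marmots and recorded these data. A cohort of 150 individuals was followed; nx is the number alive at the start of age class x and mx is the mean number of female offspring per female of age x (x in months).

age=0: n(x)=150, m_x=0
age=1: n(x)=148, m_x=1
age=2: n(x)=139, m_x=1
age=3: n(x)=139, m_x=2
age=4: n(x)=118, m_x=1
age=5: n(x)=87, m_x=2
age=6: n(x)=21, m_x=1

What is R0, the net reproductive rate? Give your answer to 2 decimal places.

5.85

lx = nx/n0 = nx/150: 1, 0.98667…, 0.92667…, 0.92667…, 0.78667…, 0.58, 0.14
lx·mx by age: 0, 0.986667…, 0.926667…, 1.853333…, 0.786667…, 1.16, 0.14
R0 = Σ lx·mx = 5.853333… → 5.85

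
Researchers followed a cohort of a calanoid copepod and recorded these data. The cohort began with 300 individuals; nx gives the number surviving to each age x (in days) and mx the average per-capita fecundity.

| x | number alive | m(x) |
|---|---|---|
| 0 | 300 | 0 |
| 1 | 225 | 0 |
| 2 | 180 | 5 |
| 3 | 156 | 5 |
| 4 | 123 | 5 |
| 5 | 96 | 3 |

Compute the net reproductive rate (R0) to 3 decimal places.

lx = nx/n0 = nx/300: 1, 0.75, 0.6, 0.52, 0.41, 0.32
lx·mx by age: 0, 0, 3, 2.6, 2.05, 0.96
R0 = Σ lx·mx = 8.61 → 8.610

8.610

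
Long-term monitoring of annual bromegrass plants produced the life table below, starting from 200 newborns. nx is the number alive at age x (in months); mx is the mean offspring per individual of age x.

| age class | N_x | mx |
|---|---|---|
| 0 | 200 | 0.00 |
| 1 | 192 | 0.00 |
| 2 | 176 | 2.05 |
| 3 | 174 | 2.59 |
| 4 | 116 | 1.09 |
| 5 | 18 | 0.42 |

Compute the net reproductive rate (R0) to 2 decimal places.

lx = nx/n0 = nx/200: 1, 0.96, 0.88, 0.87, 0.58, 0.09
lx·mx by age: 0, 0, 1.804, 2.2533, 0.6322, 0.0378
R0 = Σ lx·mx = 4.7273 → 4.73

4.73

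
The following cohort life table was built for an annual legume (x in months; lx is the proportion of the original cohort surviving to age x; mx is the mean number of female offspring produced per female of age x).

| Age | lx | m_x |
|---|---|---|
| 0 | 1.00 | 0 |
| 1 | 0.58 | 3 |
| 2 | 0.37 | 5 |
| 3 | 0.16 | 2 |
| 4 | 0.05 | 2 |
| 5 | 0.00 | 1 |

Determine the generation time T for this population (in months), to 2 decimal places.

1.70

lx·mx: 0, 1.74, 1.85, 0.32, 0.1, 0 → R0 = 4.01
x·lx·mx: 0, 1.74, 3.7, 0.96, 0.4, 0 → Σ = 6.8
T = 6.8 / 4.01 = 1.695761… → 1.70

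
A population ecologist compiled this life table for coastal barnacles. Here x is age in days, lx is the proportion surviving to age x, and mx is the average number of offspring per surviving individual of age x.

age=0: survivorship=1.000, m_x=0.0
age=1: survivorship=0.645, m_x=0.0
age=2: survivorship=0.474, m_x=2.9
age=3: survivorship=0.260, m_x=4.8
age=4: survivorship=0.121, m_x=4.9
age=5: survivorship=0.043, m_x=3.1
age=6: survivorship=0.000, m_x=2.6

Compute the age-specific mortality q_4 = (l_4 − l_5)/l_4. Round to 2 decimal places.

q_4 = (l_4 − l_5) / l_4 = (0.121 − 0.043) / 0.121
     = 0.078 / 0.121 = 0.644628… → 0.64

0.64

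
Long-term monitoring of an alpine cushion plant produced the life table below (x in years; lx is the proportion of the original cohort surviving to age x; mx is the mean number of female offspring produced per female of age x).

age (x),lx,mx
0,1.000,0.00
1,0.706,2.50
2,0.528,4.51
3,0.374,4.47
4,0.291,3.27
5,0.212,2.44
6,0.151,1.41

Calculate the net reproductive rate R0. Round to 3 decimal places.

7.500

lx·mx by age: 0, 1.765, 2.38128, 1.67178, 0.95157, 0.51728, 0.21291
R0 = Σ lx·mx = 7.49982 → 7.500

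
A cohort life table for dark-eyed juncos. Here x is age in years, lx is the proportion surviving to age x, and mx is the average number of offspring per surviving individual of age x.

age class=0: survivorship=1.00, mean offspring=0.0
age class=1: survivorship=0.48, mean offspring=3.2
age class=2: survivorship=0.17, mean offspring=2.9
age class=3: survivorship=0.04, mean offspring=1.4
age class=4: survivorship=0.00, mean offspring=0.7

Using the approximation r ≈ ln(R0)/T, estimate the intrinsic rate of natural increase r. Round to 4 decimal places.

R0 = Σ lx·mx = 0 + 1.536 + 0.493 + 0.056 + 0 = 2.085
Σ x·lx·mx = 2.69; T = 2.69/2.085 = 1.29017…
r ≈ ln(R0)/T = ln(2.085)/1.29017… = 0.569514… → 0.5695

0.5695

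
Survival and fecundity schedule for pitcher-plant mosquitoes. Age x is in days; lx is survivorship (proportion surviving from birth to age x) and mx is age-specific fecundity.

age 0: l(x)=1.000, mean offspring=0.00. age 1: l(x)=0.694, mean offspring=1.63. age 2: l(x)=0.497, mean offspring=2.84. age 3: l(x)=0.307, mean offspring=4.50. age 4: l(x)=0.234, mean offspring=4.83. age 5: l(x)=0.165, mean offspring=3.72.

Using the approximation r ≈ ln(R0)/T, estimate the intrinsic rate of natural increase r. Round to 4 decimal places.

R0 = Σ lx·mx = 0 + 1.13122 + 1.41148 + 1.3815 + 1.13022 + 0.6138 = 5.66822
Σ x·lx·mx = 15.68856; T = 15.68856/5.66822 = 2.76781…
r ≈ ln(R0)/T = ln(5.66822)/2.76781… = 0.626804… → 0.6268

0.6268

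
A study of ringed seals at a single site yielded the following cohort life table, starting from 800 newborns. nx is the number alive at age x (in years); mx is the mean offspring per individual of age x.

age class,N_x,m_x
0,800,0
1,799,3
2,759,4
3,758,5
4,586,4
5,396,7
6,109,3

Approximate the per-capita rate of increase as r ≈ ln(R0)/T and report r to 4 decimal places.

lx = nx/n0 = nx/800: 1, 0.99875, 0.94875, 0.9475, 0.7325, 0.495, 0.13625
R0 = Σ lx·mx = 0 + 2.99625 + 3.795 + 4.7375 + 2.93 + 3.465 + 0.40875 = 18.3325
Σ x·lx·mx = 56.29625; T = 56.29625/18.3325 = 3.07084…
r ≈ ln(R0)/T = ln(18.3325)/3.07084… = 0.947191… → 0.9472

0.9472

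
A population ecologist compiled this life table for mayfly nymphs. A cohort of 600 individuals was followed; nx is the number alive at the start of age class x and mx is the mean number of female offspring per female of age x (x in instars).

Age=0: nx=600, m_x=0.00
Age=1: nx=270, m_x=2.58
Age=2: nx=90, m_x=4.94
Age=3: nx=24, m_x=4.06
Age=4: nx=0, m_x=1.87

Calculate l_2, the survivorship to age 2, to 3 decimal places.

l_2 = n_2/n_0 = 90/600 = 0.15 → 0.150

0.150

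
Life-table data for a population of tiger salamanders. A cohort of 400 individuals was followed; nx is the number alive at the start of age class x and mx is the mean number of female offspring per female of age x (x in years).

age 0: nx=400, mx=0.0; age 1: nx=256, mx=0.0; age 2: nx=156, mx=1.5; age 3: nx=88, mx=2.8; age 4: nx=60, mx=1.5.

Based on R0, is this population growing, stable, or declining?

growing

lx = nx/n0 = nx/400: 1, 0.64, 0.39, 0.22, 0.15
R0 = Σ lx·mx = 0 + 0 + 0.585 + 0.616 + 0.225 = 1.426
R0 > 1, so the population is growing.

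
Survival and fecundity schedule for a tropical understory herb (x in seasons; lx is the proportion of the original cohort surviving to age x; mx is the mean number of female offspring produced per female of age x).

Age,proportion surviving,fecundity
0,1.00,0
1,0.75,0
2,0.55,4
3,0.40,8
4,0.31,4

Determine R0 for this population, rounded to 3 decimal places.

6.640

lx·mx by age: 0, 0, 2.2, 3.2, 1.24
R0 = Σ lx·mx = 6.64 → 6.640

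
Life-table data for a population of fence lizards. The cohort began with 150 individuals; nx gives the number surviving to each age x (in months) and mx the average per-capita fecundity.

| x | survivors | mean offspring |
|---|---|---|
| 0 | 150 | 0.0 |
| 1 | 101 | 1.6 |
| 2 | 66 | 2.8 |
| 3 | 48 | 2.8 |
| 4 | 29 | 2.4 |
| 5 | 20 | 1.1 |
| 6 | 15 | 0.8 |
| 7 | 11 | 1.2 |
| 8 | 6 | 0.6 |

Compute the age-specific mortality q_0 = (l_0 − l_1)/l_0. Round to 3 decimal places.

lx = nx/n0 = nx/150: 1, 0.67333…, 0.44, 0.32, 0.19333…, 0.13333…, 0.1, 0.07333…, 0.04
q_0 = (l_0 − l_1) / l_0 = (1 − 0.673333…) / 1
     = 0.326667… / 1 = 0.326667… → 0.327

0.327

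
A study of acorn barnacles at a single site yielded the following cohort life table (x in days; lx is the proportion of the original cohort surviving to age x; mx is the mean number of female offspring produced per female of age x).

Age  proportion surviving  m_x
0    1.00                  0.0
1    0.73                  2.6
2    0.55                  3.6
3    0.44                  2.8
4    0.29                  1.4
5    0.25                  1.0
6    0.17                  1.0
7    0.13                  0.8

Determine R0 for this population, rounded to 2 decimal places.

lx·mx by age: 0, 1.898, 1.98, 1.232, 0.406, 0.25, 0.17, 0.104
R0 = Σ lx·mx = 6.04 → 6.04

6.04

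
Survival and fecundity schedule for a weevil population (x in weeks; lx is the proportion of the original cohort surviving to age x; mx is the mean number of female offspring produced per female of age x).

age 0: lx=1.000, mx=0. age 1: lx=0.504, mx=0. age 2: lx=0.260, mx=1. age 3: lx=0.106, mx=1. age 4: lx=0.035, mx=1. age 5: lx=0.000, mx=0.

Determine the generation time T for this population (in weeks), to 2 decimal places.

lx·mx: 0, 0, 0.26, 0.106, 0.035, 0 → R0 = 0.401
x·lx·mx: 0, 0, 0.52, 0.318, 0.14, 0 → Σ = 0.978
T = 0.978 / 0.401 = 2.438903… → 2.44

2.44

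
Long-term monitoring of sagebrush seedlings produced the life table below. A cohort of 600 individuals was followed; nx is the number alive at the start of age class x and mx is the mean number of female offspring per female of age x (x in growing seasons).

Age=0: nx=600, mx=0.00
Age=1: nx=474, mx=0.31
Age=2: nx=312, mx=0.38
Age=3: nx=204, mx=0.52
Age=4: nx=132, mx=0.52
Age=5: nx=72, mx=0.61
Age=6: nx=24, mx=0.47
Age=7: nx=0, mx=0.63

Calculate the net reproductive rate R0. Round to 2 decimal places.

lx = nx/n0 = nx/600: 1, 0.79, 0.52, 0.34, 0.22, 0.12, 0.04, 0
lx·mx by age: 0, 0.2449, 0.1976, 0.1768, 0.1144, 0.0732, 0.0188, 0
R0 = Σ lx·mx = 0.8257 → 0.83

0.83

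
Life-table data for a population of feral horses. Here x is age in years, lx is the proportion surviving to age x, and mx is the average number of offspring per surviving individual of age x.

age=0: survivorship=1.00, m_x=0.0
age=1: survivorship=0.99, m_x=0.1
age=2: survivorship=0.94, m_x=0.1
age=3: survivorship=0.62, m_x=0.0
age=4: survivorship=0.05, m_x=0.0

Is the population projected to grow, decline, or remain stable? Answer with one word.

R0 = Σ lx·mx = 0 + 0.099 + 0.094 + 0 + 0 = 0.193
R0 < 1, so the population is declining.

declining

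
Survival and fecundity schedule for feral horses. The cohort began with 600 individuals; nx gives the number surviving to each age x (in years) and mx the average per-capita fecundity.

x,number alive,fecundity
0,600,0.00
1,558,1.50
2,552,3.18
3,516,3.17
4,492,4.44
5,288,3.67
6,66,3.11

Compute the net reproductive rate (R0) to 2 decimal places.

lx = nx/n0 = nx/600: 1, 0.93, 0.92, 0.86, 0.82, 0.48, 0.11
lx·mx by age: 0, 1.395, 2.9256, 2.7262, 3.6408, 1.7616, 0.3421
R0 = Σ lx·mx = 12.7913 → 12.79

12.79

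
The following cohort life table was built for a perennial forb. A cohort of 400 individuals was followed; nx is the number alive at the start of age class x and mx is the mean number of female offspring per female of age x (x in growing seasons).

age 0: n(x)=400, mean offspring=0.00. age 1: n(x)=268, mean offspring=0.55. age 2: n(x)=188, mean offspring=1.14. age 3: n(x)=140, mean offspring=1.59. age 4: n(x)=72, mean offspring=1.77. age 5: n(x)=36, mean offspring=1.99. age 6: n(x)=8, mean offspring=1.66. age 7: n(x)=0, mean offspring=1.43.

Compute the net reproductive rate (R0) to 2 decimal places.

1.99

lx = nx/n0 = nx/400: 1, 0.67, 0.47, 0.35, 0.18, 0.09, 0.02, 0
lx·mx by age: 0, 0.3685, 0.5358, 0.5565, 0.3186, 0.1791, 0.0332, 0
R0 = Σ lx·mx = 1.9917 → 1.99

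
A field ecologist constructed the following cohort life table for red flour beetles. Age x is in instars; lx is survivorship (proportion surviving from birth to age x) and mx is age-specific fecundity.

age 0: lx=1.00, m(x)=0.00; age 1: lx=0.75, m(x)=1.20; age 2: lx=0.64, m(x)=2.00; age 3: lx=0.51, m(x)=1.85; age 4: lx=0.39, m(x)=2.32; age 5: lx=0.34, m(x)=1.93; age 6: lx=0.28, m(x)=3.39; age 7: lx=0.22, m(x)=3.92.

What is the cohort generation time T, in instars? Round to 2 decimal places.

lx·mx: 0, 0.9, 1.28, 0.9435, 0.9048, 0.6562, 0.9492, 0.8624 → R0 = 6.4961
x·lx·mx: 0, 0.9, 2.56, 2.8305, 3.6192, 3.281, 5.6952, 6.0368 → Σ = 24.9227
T = 24.9227 / 6.4961 = 3.836563… → 3.84

3.84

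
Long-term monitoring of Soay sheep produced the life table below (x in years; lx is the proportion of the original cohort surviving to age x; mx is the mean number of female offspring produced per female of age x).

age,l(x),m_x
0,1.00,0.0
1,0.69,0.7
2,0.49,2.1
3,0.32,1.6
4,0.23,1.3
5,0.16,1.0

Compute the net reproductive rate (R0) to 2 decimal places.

lx·mx by age: 0, 0.483, 1.029, 0.512, 0.299, 0.16
R0 = Σ lx·mx = 2.483 → 2.48

2.48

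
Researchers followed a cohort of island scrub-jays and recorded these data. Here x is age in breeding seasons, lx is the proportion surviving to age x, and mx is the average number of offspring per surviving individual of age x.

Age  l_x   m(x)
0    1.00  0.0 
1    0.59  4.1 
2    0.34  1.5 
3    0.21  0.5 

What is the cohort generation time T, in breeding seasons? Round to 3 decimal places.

1.237

lx·mx: 0, 2.419, 0.51, 0.105 → R0 = 3.034
x·lx·mx: 0, 2.419, 1.02, 0.315 → Σ = 3.754
T = 3.754 / 3.034 = 1.23731… → 1.237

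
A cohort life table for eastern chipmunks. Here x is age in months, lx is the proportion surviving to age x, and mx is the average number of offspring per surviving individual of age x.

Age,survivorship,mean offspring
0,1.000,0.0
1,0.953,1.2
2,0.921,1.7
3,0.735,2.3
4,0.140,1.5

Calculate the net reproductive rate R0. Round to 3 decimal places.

lx·mx by age: 0, 1.1436, 1.5657, 1.6905, 0.21
R0 = Σ lx·mx = 4.6098 → 4.610

4.610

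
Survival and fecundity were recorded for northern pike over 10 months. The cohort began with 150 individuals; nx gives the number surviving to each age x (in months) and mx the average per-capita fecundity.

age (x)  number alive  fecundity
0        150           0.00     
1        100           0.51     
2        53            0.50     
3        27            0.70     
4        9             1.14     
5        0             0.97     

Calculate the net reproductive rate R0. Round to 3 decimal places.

0.711

lx = nx/n0 = nx/150: 1, 0.66667…, 0.35333…, 0.18, 0.06, 0
lx·mx by age: 0, 0.34…, 0.176667…, 0.126, 0.0684, 0
R0 = Σ lx·mx = 0.711067… → 0.711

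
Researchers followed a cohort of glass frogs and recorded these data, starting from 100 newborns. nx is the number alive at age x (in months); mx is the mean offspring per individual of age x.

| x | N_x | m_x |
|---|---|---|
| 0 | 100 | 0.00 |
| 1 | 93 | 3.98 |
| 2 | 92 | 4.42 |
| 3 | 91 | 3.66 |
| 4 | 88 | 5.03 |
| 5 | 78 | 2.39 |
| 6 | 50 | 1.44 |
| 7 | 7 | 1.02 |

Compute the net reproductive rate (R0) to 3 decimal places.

lx = nx/n0 = nx/100: 1, 0.93, 0.92, 0.91, 0.88, 0.78, 0.5, 0.07
lx·mx by age: 0, 3.7014, 4.0664, 3.3306, 4.4264, 1.8642, 0.72, 0.0714
R0 = Σ lx·mx = 18.1804 → 18.180

18.180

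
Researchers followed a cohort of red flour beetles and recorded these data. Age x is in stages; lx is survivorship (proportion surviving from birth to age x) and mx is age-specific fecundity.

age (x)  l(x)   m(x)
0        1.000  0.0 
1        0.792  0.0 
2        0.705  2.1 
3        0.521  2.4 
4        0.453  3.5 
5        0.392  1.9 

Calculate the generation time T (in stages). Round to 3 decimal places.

lx·mx: 0, 0, 1.4805, 1.2504, 1.5855, 0.7448 → R0 = 5.0612
x·lx·mx: 0, 0, 2.961, 3.7512, 6.342, 3.724 → Σ = 16.7782
T = 16.7782 / 5.0612 = 3.315064… → 3.315

3.315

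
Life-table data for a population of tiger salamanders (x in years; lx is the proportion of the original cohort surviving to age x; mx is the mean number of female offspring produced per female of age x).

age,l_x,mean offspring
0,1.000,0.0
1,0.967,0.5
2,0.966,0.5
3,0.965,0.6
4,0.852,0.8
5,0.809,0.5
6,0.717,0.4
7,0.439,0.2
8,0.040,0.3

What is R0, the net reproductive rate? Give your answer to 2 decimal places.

lx·mx by age: 0, 0.4835, 0.483, 0.579, 0.6816, 0.4045, 0.2868, 0.0878, 0.012
R0 = Σ lx·mx = 3.0182 → 3.02

3.02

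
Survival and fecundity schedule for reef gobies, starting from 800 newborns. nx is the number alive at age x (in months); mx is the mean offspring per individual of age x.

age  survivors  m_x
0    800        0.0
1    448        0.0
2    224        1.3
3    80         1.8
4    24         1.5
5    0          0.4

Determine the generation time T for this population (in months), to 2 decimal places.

2.46

lx = nx/n0 = nx/800: 1, 0.56, 0.28, 0.1, 0.03, 0
lx·mx: 0, 0, 0.364, 0.18, 0.045, 0 → R0 = 0.589
x·lx·mx: 0, 0, 0.728, 0.54, 0.18, 0 → Σ = 1.448
T = 1.448 / 0.589 = 2.458404… → 2.46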